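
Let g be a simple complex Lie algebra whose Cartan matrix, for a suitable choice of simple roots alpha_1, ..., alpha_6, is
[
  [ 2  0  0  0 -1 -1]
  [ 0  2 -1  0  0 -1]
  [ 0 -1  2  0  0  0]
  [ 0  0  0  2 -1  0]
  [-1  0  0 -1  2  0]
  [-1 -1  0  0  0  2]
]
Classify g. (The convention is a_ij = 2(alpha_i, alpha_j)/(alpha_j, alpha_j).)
The matrix has rank 6 with 2's on the diagonal. Reading the off-diagonal entries as Dynkin edges (a single edge where a_ij = a_ji = -1; a double or triple edge where a_ij * a_ji = 2 or 3), the diagram is a chain of 6 nodes with single edges (A_6). One simple-root ordering that puts it in standard form is (alpha_4, alpha_5, alpha_1, alpha_6, alpha_2, alpha_3). So the algebra is type A_6, i.e. sl(7).

A_6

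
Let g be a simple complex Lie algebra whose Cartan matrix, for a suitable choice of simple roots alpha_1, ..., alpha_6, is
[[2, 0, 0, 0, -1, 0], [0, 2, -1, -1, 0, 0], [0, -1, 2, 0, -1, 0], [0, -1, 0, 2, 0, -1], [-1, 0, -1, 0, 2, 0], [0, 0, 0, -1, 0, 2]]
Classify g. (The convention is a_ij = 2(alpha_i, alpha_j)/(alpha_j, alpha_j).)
The matrix has rank 6 with 2's on the diagonal. Reading the off-diagonal entries as Dynkin edges (a single edge where a_ij = a_ji = -1; a double or triple edge where a_ij * a_ji = 2 or 3), the diagram is a chain of 6 nodes with single edges (A_6). One simple-root ordering that puts it in standard form is (alpha_1, alpha_5, alpha_3, alpha_2, alpha_4, alpha_6). So the algebra is type A_6, i.e. sl(7).

A_6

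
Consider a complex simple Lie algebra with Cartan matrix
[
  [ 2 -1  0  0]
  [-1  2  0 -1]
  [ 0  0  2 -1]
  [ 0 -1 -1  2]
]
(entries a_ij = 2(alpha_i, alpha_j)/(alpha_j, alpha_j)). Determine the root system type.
A_4 (sl(5))

The matrix has rank 4 with 2's on the diagonal. Reading the off-diagonal entries as Dynkin edges (a single edge where a_ij = a_ji = -1; a double or triple edge where a_ij * a_ji = 2 or 3), the diagram is a chain of 4 nodes with single edges (A_4). One simple-root ordering that puts it in standard form is (alpha_1, alpha_2, alpha_4, alpha_3). So the algebra is type A_4, i.e. sl(5).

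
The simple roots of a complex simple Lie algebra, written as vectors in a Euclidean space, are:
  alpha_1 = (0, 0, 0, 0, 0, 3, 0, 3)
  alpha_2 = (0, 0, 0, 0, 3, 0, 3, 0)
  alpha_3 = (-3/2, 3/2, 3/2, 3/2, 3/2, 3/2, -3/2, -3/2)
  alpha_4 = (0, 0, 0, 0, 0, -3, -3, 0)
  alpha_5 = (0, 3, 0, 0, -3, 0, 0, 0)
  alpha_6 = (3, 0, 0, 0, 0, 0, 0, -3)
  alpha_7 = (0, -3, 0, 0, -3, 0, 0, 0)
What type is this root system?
type E_7

Compute the Cartan integers a_ij = 2(alpha_i, alpha_j)/(alpha_j, alpha_j); the resulting 7x7 Cartan matrix is
[[2, 0, 0, -1, 0, -1, 0], [0, 2, 0, -1, -1, 0, -1], [0, 0, 2, 0, 0, 0, -1], [-1, -1, 0, 2, 0, 0, 0], [0, -1, 0, 0, 2, 0, 0], [-1, 0, 0, 0, 0, 2, 0], [0, -1, -1, 0, 0, 0, 2]].
All simple roots have the same length, so the diagram is simply laced. The associated Dynkin diagram is a chain of 6 nodes with one extra node attached to the third node from one end (E_7), so the type is E_7.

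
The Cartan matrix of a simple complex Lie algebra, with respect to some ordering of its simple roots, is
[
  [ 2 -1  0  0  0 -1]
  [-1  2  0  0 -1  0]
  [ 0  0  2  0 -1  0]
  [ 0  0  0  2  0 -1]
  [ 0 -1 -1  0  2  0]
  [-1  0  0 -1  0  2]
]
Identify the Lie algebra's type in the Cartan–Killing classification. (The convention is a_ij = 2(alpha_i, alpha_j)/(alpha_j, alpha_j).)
A6

The matrix has rank 6 with 2's on the diagonal. Reading the off-diagonal entries as Dynkin edges (a single edge where a_ij = a_ji = -1; a double or triple edge where a_ij * a_ji = 2 or 3), the diagram is a chain of 6 nodes with single edges (A_6). One simple-root ordering that puts it in standard form is (alpha_3, alpha_5, alpha_2, alpha_1, alpha_6, alpha_4). So the algebra is type A_6, i.e. sl(7).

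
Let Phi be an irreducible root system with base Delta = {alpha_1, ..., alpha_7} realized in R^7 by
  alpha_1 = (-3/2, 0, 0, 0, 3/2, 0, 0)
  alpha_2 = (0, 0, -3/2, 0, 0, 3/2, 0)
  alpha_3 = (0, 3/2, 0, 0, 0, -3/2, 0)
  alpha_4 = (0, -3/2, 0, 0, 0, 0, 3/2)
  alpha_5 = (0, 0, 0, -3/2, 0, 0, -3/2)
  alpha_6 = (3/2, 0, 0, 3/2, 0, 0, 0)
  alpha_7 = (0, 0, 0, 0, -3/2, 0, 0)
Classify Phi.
B_7

Compute the Cartan integers a_ij = 2(alpha_i, alpha_j)/(alpha_j, alpha_j); the resulting 7x7 Cartan matrix is
[[2, 0, 0, 0, 0, -1, -2], [0, 2, -1, 0, 0, 0, 0], [0, -1, 2, -1, 0, 0, 0], [0, 0, -1, 2, -1, 0, 0], [0, 0, 0, -1, 2, -1, 0], [-1, 0, 0, 0, -1, 2, 0], [-1, 0, 0, 0, 0, 0, 2]].
The roots have two lengths (squared-length ratio 2:1); the short ones are alpha_{7}. The associated Dynkin diagram is a chain of 7 nodes with a double edge at one end; the terminal node there is the unique short simple root (B_7), so the type is B_7 (the algebra so(15)).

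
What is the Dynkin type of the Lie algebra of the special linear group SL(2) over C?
A_1 (sl(2))

This is sl(2), which has dimension 2^2 - 1 = 3 and rank 2 - 1 = 1 (a Cartan subalgebra is the diagonal traceless matrices). In the classification of classical Lie algebras, the special linear algebra sl(n+1) has type A_n; here n = 1, so the Dynkin diagram is a chain of 1 nodes with single edges (A_1). Hence the type is A_1.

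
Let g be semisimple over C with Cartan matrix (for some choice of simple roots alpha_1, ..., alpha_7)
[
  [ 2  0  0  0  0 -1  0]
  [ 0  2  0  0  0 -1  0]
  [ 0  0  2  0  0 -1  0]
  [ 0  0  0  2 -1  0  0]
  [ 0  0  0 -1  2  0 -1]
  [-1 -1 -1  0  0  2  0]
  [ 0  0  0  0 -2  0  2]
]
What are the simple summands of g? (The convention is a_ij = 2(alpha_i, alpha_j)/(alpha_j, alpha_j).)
The diagram associated to this matrix has two connected components: the simple roots {alpha_4, alpha_5, alpha_7} form a chain of 3 nodes with a double edge at one end; the terminal node there is the unique long simple root (C_3), and {alpha_1, alpha_2, alpha_3, alpha_6} form a chain of 2 nodes with a fork of two nodes at one end (D_4). A semisimple Lie algebra decomposes uniquely as the direct sum of simple ideals, one per connected component of its Dynkin diagram, so g ≅ C_3 ⊕ D_4 (dimension 21 + 28 = 49).

C_3 + D_4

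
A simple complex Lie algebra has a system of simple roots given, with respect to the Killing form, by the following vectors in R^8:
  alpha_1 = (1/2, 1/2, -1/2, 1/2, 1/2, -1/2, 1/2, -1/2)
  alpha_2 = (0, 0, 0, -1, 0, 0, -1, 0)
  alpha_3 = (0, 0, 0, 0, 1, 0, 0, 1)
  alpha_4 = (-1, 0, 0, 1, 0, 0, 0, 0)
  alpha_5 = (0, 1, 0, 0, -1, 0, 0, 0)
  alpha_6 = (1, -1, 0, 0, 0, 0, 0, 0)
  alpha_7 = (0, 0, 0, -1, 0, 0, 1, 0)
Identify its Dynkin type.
Compute the Cartan integers a_ij = 2(alpha_i, alpha_j)/(alpha_j, alpha_j); the resulting 7x7 Cartan matrix is
[[2, -1, 0, 0, 0, 0, 0], [-1, 2, 0, -1, 0, 0, 0], [0, 0, 2, 0, -1, 0, 0], [0, -1, 0, 2, 0, -1, -1], [0, 0, -1, 0, 2, -1, 0], [0, 0, 0, -1, -1, 2, 0], [0, 0, 0, -1, 0, 0, 2]].
All simple roots have the same length, so the diagram is simply laced. The associated Dynkin diagram is a chain of 6 nodes with one extra node attached to the third node from one end (E_7), so the type is E_7.

E7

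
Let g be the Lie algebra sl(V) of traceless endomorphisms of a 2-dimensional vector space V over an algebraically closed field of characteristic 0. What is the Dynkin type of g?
type A_1

This is sl(2), which has dimension 2^2 - 1 = 3 and rank 2 - 1 = 1 (a Cartan subalgebra is the diagonal traceless matrices). In the classification of classical Lie algebras, the special linear algebra sl(n+1) has type A_n; here n = 1, so the Dynkin diagram is a chain of 1 nodes with single edges (A_1). Hence the type is A_1.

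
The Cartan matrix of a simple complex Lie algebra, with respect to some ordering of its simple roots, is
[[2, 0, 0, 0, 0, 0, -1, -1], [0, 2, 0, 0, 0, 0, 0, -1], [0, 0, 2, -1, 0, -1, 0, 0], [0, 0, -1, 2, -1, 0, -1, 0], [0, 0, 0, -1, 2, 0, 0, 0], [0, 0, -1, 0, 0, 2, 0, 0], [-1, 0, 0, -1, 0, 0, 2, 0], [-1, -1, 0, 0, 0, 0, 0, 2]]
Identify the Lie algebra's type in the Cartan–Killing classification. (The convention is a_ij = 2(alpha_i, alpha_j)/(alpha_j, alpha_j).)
E_8

The matrix has rank 8 with 2's on the diagonal. Reading the off-diagonal entries as Dynkin edges (a single edge where a_ij = a_ji = -1; a double or triple edge where a_ij * a_ji = 2 or 3), the diagram is a chain of 7 nodes with one extra node attached to the third node from one end (E_8). One simple-root ordering that puts it in standard form is (alpha_6, alpha_5, alpha_3, alpha_4, alpha_7, alpha_1, alpha_8, alpha_2). So the algebra is type E_8.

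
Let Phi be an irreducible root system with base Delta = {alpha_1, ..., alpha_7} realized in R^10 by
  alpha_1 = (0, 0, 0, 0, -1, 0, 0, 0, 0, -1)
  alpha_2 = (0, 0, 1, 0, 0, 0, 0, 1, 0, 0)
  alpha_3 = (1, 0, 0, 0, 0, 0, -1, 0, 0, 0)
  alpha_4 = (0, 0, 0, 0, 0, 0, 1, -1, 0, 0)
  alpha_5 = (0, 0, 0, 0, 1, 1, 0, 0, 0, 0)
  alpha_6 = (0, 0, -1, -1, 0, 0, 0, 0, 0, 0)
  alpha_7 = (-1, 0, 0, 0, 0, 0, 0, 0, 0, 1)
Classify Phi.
Compute the Cartan integers a_ij = 2(alpha_i, alpha_j)/(alpha_j, alpha_j); the resulting 7x7 Cartan matrix is
[[2, 0, 0, 0, -1, 0, -1], [0, 2, 0, -1, 0, -1, 0], [0, 0, 2, -1, 0, 0, -1], [0, -1, -1, 2, 0, 0, 0], [-1, 0, 0, 0, 2, 0, 0], [0, -1, 0, 0, 0, 2, 0], [-1, 0, -1, 0, 0, 0, 2]].
All simple roots have the same length, so the diagram is simply laced. The associated Dynkin diagram is a chain of 7 nodes with single edges (A_7), so the type is A_7 (the algebra sl(8)).

A_7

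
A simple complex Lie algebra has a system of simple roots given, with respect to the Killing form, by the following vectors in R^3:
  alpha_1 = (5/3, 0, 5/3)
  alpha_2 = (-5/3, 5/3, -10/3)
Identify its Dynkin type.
Compute the Cartan integers a_ij = 2(alpha_i, alpha_j)/(alpha_j, alpha_j); the resulting 2x2 Cartan matrix is
[[2, -1], [-3, 2]].
The roots have two lengths (squared-length ratio 3:1); the short ones are alpha_{1}. The associated Dynkin diagram is two nodes joined by a triple edge (G_2), so the type is G_2.

type G_2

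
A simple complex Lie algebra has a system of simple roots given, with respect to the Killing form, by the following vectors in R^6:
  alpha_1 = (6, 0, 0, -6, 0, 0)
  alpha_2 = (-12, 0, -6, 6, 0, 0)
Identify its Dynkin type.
G_2

Compute the Cartan integers a_ij = 2(alpha_i, alpha_j)/(alpha_j, alpha_j); the resulting 2x2 Cartan matrix is
[[2, -1], [-3, 2]].
The roots have two lengths (squared-length ratio 3:1); the short ones are alpha_{1}. The associated Dynkin diagram is two nodes joined by a triple edge (G_2), so the type is G_2.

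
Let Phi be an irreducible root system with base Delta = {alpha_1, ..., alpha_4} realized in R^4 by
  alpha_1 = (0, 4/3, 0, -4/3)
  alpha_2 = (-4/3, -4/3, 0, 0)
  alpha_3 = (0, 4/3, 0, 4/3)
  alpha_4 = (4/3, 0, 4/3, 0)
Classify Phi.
Compute the Cartan integers a_ij = 2(alpha_i, alpha_j)/(alpha_j, alpha_j); the resulting 4x4 Cartan matrix is
[[2, -1, 0, 0], [-1, 2, -1, -1], [0, -1, 2, 0], [0, -1, 0, 2]].
All simple roots have the same length, so the diagram is simply laced. The associated Dynkin diagram is a chain of 2 nodes with a fork of two nodes at one end (D_4), so the type is D_4 (the algebra so(8)).

D_4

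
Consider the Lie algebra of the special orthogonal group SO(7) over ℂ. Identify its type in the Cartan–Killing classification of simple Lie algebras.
B_3

This is so(7) with 7 odd, which has dimension 7(7-1)/2 = 21 and rank (7-1)/2 = 3. In the classification of classical Lie algebras, the orthogonal algebra so(2n+1) in an odd number of variables has type B_n; here n = 3, so the Dynkin diagram is a chain of 3 nodes with a double edge at one end; the terminal node there is the unique short simple root (B_3). Hence the type is B_3.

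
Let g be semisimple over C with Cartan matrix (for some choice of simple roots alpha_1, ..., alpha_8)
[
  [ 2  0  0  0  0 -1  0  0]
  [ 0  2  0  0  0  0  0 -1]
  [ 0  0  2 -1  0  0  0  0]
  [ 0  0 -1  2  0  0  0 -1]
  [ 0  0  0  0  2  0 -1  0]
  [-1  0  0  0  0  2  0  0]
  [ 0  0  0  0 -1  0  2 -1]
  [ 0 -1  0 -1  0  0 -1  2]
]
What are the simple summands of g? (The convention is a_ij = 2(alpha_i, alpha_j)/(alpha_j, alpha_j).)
A2 ⊕ E6

The diagram associated to this matrix has two connected components: the simple roots {alpha_1, alpha_6} form a chain of 2 nodes with single edges (A_2), and {alpha_2, alpha_3, alpha_4, alpha_5, alpha_7, alpha_8} form a chain of 5 nodes with one extra node attached to the third node from one end (E_6). A semisimple Lie algebra decomposes uniquely as the direct sum of simple ideals, one per connected component of its Dynkin diagram, so g ≅ A_2 ⊕ E_6 (dimension 8 + 78 = 86).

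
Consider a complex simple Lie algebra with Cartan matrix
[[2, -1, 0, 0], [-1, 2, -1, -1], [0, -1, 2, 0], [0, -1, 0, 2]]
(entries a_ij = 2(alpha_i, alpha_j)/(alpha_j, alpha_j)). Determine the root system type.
The matrix has rank 4 with 2's on the diagonal. Reading the off-diagonal entries as Dynkin edges (a single edge where a_ij = a_ji = -1; a double or triple edge where a_ij * a_ji = 2 or 3), the diagram is a chain of 2 nodes with a fork of two nodes at one end (D_4). One simple-root ordering that puts it in standard form is (alpha_4, alpha_2, alpha_1, alpha_3). So the algebra is type D_4, i.e. so(8).

D_4 (so(8))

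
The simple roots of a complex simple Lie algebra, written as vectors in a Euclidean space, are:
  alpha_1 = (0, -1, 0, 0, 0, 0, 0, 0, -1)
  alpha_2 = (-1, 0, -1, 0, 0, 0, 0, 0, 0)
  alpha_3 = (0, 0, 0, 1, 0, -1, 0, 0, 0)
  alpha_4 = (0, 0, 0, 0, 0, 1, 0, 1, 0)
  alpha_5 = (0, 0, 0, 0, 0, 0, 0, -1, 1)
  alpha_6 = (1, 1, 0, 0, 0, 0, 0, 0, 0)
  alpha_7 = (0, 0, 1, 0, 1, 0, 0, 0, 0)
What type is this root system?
Compute the Cartan integers a_ij = 2(alpha_i, alpha_j)/(alpha_j, alpha_j); the resulting 7x7 Cartan matrix is
[[2, 0, 0, 0, -1, -1, 0], [0, 2, 0, 0, 0, -1, -1], [0, 0, 2, -1, 0, 0, 0], [0, 0, -1, 2, -1, 0, 0], [-1, 0, 0, -1, 2, 0, 0], [-1, -1, 0, 0, 0, 2, 0], [0, -1, 0, 0, 0, 0, 2]].
All simple roots have the same length, so the diagram is simply laced. The associated Dynkin diagram is a chain of 7 nodes with single edges (A_7), so the type is A_7 (the algebra sl(8)).

A_7 (sl(8))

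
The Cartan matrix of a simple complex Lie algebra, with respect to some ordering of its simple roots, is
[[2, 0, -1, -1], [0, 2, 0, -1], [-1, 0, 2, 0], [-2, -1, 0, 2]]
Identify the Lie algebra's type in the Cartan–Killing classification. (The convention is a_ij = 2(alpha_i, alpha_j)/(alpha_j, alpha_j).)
F4

The matrix has rank 4 with 2's on the diagonal. Reading the off-diagonal entries as Dynkin edges (a single edge where a_ij = a_ji = -1; a double or triple edge where a_ij * a_ji = 2 or 3), the diagram is a chain of 4 nodes with a double edge between the middle two (F_4). One simple-root ordering that puts it in standard form is (alpha_2, alpha_4, alpha_1, alpha_3). So the algebra is type F_4.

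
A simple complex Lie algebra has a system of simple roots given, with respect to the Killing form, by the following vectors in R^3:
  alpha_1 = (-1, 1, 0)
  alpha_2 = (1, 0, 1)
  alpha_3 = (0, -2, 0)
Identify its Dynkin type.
Compute the Cartan integers a_ij = 2(alpha_i, alpha_j)/(alpha_j, alpha_j); the resulting 3x3 Cartan matrix is
[[2, -1, -1], [-1, 2, 0], [-2, 0, 2]].
The roots have two lengths (squared-length ratio 2:1); the short ones are alpha_{1,2}. The associated Dynkin diagram is a chain of 3 nodes with a double edge at one end; the terminal node there is the unique long simple root (C_3), so the type is C_3 (the algebra sp(6)).

C_3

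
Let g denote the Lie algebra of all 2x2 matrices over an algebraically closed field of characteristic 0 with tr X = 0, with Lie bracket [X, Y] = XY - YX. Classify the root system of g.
type A_1

This is sl(2), which has dimension 2^2 - 1 = 3 and rank 2 - 1 = 1 (a Cartan subalgebra is the diagonal traceless matrices). In the classification of classical Lie algebras, the special linear algebra sl(n+1) has type A_n; here n = 1, so the Dynkin diagram is a chain of 1 nodes with single edges (A_1). Hence the type is A_1.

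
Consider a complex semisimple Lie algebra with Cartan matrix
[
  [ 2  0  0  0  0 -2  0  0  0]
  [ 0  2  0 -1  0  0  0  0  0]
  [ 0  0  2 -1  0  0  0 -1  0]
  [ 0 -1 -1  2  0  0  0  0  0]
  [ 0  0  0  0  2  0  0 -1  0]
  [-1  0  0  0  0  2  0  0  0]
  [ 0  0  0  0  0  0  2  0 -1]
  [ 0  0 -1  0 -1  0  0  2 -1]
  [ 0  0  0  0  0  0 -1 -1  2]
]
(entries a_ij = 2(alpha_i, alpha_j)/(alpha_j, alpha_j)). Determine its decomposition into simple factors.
The diagram associated to this matrix has two connected components: the simple roots {alpha_1, alpha_6} form a chain of 2 nodes with a double edge at one end; the terminal node there is the unique short simple root (B_2), and {alpha_2, alpha_3, alpha_4, alpha_5, alpha_7, alpha_8, alpha_9} form a chain of 6 nodes with one extra node attached to the third node from one end (E_7). A semisimple Lie algebra decomposes uniquely as the direct sum of simple ideals, one per connected component of its Dynkin diagram, so g ≅ B_2 ⊕ E_7 (dimension 10 + 133 = 143).

B_2 ⊕ E_7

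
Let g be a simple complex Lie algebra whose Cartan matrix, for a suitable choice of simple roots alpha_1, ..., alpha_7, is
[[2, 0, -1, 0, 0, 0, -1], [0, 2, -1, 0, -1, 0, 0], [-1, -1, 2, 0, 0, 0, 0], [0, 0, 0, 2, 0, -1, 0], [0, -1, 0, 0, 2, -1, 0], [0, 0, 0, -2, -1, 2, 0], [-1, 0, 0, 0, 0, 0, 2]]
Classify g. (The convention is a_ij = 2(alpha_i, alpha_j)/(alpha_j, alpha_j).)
The matrix has rank 7 with 2's on the diagonal. Reading the off-diagonal entries as Dynkin edges (a single edge where a_ij = a_ji = -1; a double or triple edge where a_ij * a_ji = 2 or 3), the diagram is a chain of 7 nodes with a double edge at one end; the terminal node there is the unique short simple root (B_7). One simple-root ordering that puts it in standard form is (alpha_7, alpha_1, alpha_3, alpha_2, alpha_5, alpha_6, alpha_4). So the algebra is type B_7, i.e. so(15).

B_7 (so(15))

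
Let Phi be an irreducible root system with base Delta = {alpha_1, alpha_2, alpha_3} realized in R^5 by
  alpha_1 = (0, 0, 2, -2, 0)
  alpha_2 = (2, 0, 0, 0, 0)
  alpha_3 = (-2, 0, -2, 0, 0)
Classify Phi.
Compute the Cartan integers a_ij = 2(alpha_i, alpha_j)/(alpha_j, alpha_j); the resulting 3x3 Cartan matrix is
[[2, 0, -1], [0, 2, -1], [-1, -2, 2]].
The roots have two lengths (squared-length ratio 2:1); the short ones are alpha_{2}. The associated Dynkin diagram is a chain of 3 nodes with a double edge at one end; the terminal node there is the unique short simple root (B_3), so the type is B_3 (the algebra so(7)).

B_3 (so(7))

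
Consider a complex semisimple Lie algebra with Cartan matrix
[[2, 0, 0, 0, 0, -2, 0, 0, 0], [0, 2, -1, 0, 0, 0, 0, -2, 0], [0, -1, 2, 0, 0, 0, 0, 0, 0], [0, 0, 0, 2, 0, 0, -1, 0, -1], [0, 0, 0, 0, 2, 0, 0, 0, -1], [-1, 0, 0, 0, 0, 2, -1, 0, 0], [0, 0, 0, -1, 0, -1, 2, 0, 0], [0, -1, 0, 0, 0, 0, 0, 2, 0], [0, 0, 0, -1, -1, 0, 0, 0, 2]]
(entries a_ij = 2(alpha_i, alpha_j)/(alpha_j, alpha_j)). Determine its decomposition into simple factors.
The diagram associated to this matrix has two connected components: the simple roots {alpha_2, alpha_3, alpha_8} form a chain of 3 nodes with a double edge at one end; the terminal node there is the unique short simple root (B_3), and {alpha_1, alpha_4, alpha_5, alpha_6, alpha_7, alpha_9} form a chain of 6 nodes with a double edge at one end; the terminal node there is the unique long simple root (C_6). A semisimple Lie algebra decomposes uniquely as the direct sum of simple ideals, one per connected component of its Dynkin diagram, so g ≅ B_3 ⊕ C_6 (dimension 21 + 78 = 99).

type B_3 ⊕ type C_6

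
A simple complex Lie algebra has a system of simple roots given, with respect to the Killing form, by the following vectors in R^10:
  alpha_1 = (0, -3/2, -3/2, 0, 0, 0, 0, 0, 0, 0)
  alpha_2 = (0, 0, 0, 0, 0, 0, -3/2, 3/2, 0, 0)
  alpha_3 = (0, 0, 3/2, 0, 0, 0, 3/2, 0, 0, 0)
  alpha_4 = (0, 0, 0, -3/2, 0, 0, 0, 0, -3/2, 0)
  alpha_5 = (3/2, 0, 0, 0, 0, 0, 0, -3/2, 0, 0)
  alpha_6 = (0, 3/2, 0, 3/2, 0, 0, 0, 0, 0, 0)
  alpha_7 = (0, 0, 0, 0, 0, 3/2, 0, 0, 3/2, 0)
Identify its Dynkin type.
Compute the Cartan integers a_ij = 2(alpha_i, alpha_j)/(alpha_j, alpha_j); the resulting 7x7 Cartan matrix is
[[2, 0, -1, 0, 0, -1, 0], [0, 2, -1, 0, -1, 0, 0], [-1, -1, 2, 0, 0, 0, 0], [0, 0, 0, 2, 0, -1, -1], [0, -1, 0, 0, 2, 0, 0], [-1, 0, 0, -1, 0, 2, 0], [0, 0, 0, -1, 0, 0, 2]].
All simple roots have the same length, so the diagram is simply laced. The associated Dynkin diagram is a chain of 7 nodes with single edges (A_7), so the type is A_7 (the algebra sl(8)).

A_7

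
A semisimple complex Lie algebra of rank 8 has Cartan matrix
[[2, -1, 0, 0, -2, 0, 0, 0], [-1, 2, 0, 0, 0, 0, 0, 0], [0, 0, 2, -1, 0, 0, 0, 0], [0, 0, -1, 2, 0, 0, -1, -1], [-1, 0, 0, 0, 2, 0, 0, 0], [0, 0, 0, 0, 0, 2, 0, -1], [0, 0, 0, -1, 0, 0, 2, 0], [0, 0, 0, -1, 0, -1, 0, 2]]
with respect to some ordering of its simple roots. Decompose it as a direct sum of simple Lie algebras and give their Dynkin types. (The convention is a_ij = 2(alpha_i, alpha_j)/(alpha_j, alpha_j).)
The diagram associated to this matrix has two connected components: the simple roots {alpha_1, alpha_2, alpha_5} form a chain of 3 nodes with a double edge at one end; the terminal node there is the unique short simple root (B_3), and {alpha_3, alpha_4, alpha_6, alpha_7, alpha_8} form a chain of 3 nodes with a fork of two nodes at one end (D_5). A semisimple Lie algebra decomposes uniquely as the direct sum of simple ideals, one per connected component of its Dynkin diagram, so g ≅ B_3 ⊕ D_5 (dimension 21 + 45 = 66).

B_3 (so(7)) + D_5 (so(10))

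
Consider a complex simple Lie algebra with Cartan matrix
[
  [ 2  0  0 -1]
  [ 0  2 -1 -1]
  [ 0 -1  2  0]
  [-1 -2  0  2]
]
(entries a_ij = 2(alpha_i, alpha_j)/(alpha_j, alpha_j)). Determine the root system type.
The matrix has rank 4 with 2's on the diagonal. Reading the off-diagonal entries as Dynkin edges (a single edge where a_ij = a_ji = -1; a double or triple edge where a_ij * a_ji = 2 or 3), the diagram is a chain of 4 nodes with a double edge between the middle two (F_4). One simple-root ordering that puts it in standard form is (alpha_1, alpha_4, alpha_2, alpha_3). So the algebra is type F_4.

F_4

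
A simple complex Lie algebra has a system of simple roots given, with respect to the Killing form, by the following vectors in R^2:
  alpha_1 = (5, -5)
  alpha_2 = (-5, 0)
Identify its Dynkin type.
Compute the Cartan integers a_ij = 2(alpha_i, alpha_j)/(alpha_j, alpha_j); the resulting 2x2 Cartan matrix is
[[2, -2], [-1, 2]].
The roots have two lengths (squared-length ratio 2:1); the short ones are alpha_{2}. The associated Dynkin diagram is a chain of 2 nodes with a double edge at one end; the terminal node there is the unique short simple root (B_2), so the type is B_2 (the algebra so(5)).

type B_2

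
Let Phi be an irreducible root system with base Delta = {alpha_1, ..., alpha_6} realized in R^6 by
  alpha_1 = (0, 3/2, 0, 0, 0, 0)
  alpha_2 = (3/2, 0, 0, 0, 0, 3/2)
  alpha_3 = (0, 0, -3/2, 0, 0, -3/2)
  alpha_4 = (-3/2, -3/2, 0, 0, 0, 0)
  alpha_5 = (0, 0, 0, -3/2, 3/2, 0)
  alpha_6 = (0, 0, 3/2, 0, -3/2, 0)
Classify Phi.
B_6 (so(13))

Compute the Cartan integers a_ij = 2(alpha_i, alpha_j)/(alpha_j, alpha_j); the resulting 6x6 Cartan matrix is
[[2, 0, 0, -1, 0, 0], [0, 2, -1, -1, 0, 0], [0, -1, 2, 0, 0, -1], [-2, -1, 0, 2, 0, 0], [0, 0, 0, 0, 2, -1], [0, 0, -1, 0, -1, 2]].
The roots have two lengths (squared-length ratio 2:1); the short ones are alpha_{1}. The associated Dynkin diagram is a chain of 6 nodes with a double edge at one end; the terminal node there is the unique short simple root (B_6), so the type is B_6 (the algebra so(13)).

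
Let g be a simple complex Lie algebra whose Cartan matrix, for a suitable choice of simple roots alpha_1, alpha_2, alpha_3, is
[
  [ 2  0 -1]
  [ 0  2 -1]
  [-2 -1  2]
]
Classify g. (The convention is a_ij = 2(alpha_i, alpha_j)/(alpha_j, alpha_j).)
B_3

The matrix has rank 3 with 2's on the diagonal. Reading the off-diagonal entries as Dynkin edges (a single edge where a_ij = a_ji = -1; a double or triple edge where a_ij * a_ji = 2 or 3), the diagram is a chain of 3 nodes with a double edge at one end; the terminal node there is the unique short simple root (B_3). One simple-root ordering that puts it in standard form is (alpha_2, alpha_3, alpha_1). So the algebra is type B_3, i.e. so(7).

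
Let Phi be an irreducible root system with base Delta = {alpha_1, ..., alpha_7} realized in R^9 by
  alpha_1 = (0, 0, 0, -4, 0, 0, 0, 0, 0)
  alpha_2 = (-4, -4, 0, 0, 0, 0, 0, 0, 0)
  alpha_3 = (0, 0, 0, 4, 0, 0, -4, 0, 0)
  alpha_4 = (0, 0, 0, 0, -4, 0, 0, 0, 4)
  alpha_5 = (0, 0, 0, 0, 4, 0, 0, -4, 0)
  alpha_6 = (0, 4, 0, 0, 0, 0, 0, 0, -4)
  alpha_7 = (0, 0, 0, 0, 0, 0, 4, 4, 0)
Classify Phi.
type B_7

Compute the Cartan integers a_ij = 2(alpha_i, alpha_j)/(alpha_j, alpha_j); the resulting 7x7 Cartan matrix is
[[2, 0, -1, 0, 0, 0, 0], [0, 2, 0, 0, 0, -1, 0], [-2, 0, 2, 0, 0, 0, -1], [0, 0, 0, 2, -1, -1, 0], [0, 0, 0, -1, 2, 0, -1], [0, -1, 0, -1, 0, 2, 0], [0, 0, -1, 0, -1, 0, 2]].
The roots have two lengths (squared-length ratio 2:1); the short ones are alpha_{1}. The associated Dynkin diagram is a chain of 7 nodes with a double edge at one end; the terminal node there is the unique short simple root (B_7), so the type is B_7 (the algebra so(15)).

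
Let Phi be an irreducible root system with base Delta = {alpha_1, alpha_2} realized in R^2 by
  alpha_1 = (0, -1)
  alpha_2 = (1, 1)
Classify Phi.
Compute the Cartan integers a_ij = 2(alpha_i, alpha_j)/(alpha_j, alpha_j); the resulting 2x2 Cartan matrix is
[[2, -1], [-2, 2]].
The roots have two lengths (squared-length ratio 2:1); the short ones are alpha_{1}. The associated Dynkin diagram is a chain of 2 nodes with a double edge at one end; the terminal node there is the unique short simple root (B_2), so the type is B_2 (the algebra so(5)).

B_2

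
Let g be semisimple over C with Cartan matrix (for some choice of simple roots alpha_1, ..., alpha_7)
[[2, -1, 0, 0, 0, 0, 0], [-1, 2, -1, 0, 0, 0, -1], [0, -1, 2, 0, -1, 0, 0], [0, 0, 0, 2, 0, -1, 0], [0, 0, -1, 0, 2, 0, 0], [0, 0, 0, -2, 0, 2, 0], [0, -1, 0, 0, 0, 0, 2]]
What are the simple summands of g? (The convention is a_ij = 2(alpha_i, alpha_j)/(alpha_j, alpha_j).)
B_2 (so(5)) + D_5 (so(10))

The diagram associated to this matrix has two connected components: the simple roots {alpha_4, alpha_6} form a chain of 2 nodes with a double edge at one end; the terminal node there is the unique short simple root (B_2), and {alpha_1, alpha_2, alpha_3, alpha_5, alpha_7} form a chain of 3 nodes with a fork of two nodes at one end (D_5). A semisimple Lie algebra decomposes uniquely as the direct sum of simple ideals, one per connected component of its Dynkin diagram, so g ≅ B_2 ⊕ D_5 (dimension 10 + 45 = 55).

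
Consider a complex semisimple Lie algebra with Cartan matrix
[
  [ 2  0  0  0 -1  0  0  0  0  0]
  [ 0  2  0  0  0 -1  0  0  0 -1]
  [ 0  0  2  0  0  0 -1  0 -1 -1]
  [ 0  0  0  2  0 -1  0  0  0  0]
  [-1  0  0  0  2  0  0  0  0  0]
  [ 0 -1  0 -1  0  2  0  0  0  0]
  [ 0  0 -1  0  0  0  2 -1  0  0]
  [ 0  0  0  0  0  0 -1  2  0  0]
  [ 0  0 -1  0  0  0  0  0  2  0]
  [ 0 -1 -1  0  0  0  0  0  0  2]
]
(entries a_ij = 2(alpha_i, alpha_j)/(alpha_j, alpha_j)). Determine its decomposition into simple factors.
The diagram associated to this matrix has two connected components: the simple roots {alpha_1, alpha_5} form a chain of 2 nodes with single edges (A_2), and {alpha_2, alpha_3, alpha_4, alpha_6, alpha_7, alpha_8, alpha_9, alpha_10} form a chain of 7 nodes with one extra node attached to the third node from one end (E_8). A semisimple Lie algebra decomposes uniquely as the direct sum of simple ideals, one per connected component of its Dynkin diagram, so g ≅ A_2 ⊕ E_8 (dimension 8 + 248 = 256).

A2 ⊕ E8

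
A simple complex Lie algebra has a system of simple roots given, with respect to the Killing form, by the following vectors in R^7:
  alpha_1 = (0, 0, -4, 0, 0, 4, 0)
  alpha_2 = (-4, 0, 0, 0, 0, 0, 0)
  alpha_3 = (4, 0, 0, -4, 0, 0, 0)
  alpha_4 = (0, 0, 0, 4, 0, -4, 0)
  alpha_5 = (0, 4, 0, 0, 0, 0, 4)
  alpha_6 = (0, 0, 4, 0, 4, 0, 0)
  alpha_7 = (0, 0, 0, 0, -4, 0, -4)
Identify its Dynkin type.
B7

Compute the Cartan integers a_ij = 2(alpha_i, alpha_j)/(alpha_j, alpha_j); the resulting 7x7 Cartan matrix is
[[2, 0, 0, -1, 0, -1, 0], [0, 2, -1, 0, 0, 0, 0], [0, -2, 2, -1, 0, 0, 0], [-1, 0, -1, 2, 0, 0, 0], [0, 0, 0, 0, 2, 0, -1], [-1, 0, 0, 0, 0, 2, -1], [0, 0, 0, 0, -1, -1, 2]].
The roots have two lengths (squared-length ratio 2:1); the short ones are alpha_{2}. The associated Dynkin diagram is a chain of 7 nodes with a double edge at one end; the terminal node there is the unique short simple root (B_7), so the type is B_7 (the algebra so(15)).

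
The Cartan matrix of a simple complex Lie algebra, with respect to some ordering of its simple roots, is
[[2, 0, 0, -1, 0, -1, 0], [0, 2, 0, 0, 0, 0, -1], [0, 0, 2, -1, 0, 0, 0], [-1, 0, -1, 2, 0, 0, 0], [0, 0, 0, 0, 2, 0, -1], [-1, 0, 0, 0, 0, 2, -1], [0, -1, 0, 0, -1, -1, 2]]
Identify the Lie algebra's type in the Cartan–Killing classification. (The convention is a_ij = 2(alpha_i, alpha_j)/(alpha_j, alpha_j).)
The matrix has rank 7 with 2's on the diagonal. Reading the off-diagonal entries as Dynkin edges (a single edge where a_ij = a_ji = -1; a double or triple edge where a_ij * a_ji = 2 or 3), the diagram is a chain of 5 nodes with a fork of two nodes at one end (D_7). One simple-root ordering that puts it in standard form is (alpha_3, alpha_4, alpha_1, alpha_6, alpha_7, alpha_2, alpha_5). So the algebra is type D_7, i.e. so(14).

type D_7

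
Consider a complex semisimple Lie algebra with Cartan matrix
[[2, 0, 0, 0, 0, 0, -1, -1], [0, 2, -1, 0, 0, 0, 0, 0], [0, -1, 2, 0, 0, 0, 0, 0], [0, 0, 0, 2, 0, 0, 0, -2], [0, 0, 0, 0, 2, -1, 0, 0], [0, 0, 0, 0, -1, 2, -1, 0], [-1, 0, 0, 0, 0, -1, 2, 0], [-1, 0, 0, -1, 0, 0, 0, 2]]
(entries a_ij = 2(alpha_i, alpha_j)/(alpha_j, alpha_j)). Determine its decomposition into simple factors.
The diagram associated to this matrix has two connected components: the simple roots {alpha_2, alpha_3} form a chain of 2 nodes with single edges (A_2), and {alpha_1, alpha_4, alpha_5, alpha_6, alpha_7, alpha_8} form a chain of 6 nodes with a double edge at one end; the terminal node there is the unique long simple root (C_6). A semisimple Lie algebra decomposes uniquely as the direct sum of simple ideals, one per connected component of its Dynkin diagram, so g ≅ A_2 ⊕ C_6 (dimension 8 + 78 = 86).

A_2 (sl(3)) ⊕ C_6 (sp(12))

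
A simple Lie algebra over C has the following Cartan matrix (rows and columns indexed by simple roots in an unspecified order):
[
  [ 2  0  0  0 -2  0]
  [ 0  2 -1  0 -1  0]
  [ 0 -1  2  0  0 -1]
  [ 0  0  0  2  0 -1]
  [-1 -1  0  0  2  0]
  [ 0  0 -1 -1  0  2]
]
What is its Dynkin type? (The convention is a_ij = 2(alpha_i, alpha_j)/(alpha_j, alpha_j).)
C6

The matrix has rank 6 with 2's on the diagonal. Reading the off-diagonal entries as Dynkin edges (a single edge where a_ij = a_ji = -1; a double or triple edge where a_ij * a_ji = 2 or 3), the diagram is a chain of 6 nodes with a double edge at one end; the terminal node there is the unique long simple root (C_6). One simple-root ordering that puts it in standard form is (alpha_4, alpha_6, alpha_3, alpha_2, alpha_5, alpha_1). So the algebra is type C_6, i.e. sp(12).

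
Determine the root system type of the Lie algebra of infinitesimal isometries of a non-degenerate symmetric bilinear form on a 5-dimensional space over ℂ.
This is so(5) with 5 odd, which has dimension 5(5-1)/2 = 10 and rank (5-1)/2 = 2. In the classification of classical Lie algebras, the orthogonal algebra so(2n+1) in an odd number of variables has type B_n; here n = 2, so the Dynkin diagram is a chain of 2 nodes with a double edge at one end; the terminal node there is the unique short simple root (B_2). Hence the type is B_2.

B_2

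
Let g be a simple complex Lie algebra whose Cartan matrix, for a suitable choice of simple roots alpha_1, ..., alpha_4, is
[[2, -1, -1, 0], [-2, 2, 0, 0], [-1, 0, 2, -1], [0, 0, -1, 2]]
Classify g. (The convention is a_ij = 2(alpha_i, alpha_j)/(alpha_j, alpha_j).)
C4

The matrix has rank 4 with 2's on the diagonal. Reading the off-diagonal entries as Dynkin edges (a single edge where a_ij = a_ji = -1; a double or triple edge where a_ij * a_ji = 2 or 3), the diagram is a chain of 4 nodes with a double edge at one end; the terminal node there is the unique long simple root (C_4). One simple-root ordering that puts it in standard form is (alpha_4, alpha_3, alpha_1, alpha_2). So the algebra is type C_4, i.e. sp(8).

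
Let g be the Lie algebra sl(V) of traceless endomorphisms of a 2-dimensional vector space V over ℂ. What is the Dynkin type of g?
This is sl(2), which has dimension 2^2 - 1 = 3 and rank 2 - 1 = 1 (a Cartan subalgebra is the diagonal traceless matrices). In the classification of classical Lie algebras, the special linear algebra sl(n+1) has type A_n; here n = 1, so the Dynkin diagram is a chain of 1 nodes with single edges (A_1). Hence the type is A_1.

A1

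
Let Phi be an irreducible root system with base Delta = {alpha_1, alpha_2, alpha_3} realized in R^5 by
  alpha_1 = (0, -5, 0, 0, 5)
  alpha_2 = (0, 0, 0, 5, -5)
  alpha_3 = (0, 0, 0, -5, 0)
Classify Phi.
Compute the Cartan integers a_ij = 2(alpha_i, alpha_j)/(alpha_j, alpha_j); the resulting 3x3 Cartan matrix is
[[2, -1, 0], [-1, 2, -2], [0, -1, 2]].
The roots have two lengths (squared-length ratio 2:1); the short ones are alpha_{3}. The associated Dynkin diagram is a chain of 3 nodes with a double edge at one end; the terminal node there is the unique short simple root (B_3), so the type is B_3 (the algebra so(7)).

B3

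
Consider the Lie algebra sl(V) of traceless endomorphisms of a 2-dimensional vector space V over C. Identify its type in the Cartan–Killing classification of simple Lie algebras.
A_1

This is sl(2), which has dimension 2^2 - 1 = 3 and rank 2 - 1 = 1 (a Cartan subalgebra is the diagonal traceless matrices). In the classification of classical Lie algebras, the special linear algebra sl(n+1) has type A_n; here n = 1, so the Dynkin diagram is a chain of 1 nodes with single edges (A_1). Hence the type is A_1.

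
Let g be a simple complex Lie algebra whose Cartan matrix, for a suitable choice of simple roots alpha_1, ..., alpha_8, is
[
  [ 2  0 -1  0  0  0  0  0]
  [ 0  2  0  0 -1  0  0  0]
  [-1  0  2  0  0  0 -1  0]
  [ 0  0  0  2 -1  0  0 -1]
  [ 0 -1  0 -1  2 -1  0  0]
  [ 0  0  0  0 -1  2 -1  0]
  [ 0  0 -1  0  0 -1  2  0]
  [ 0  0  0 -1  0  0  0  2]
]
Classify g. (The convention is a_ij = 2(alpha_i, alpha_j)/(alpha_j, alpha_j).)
The matrix has rank 8 with 2's on the diagonal. Reading the off-diagonal entries as Dynkin edges (a single edge where a_ij = a_ji = -1; a double or triple edge where a_ij * a_ji = 2 or 3), the diagram is a chain of 7 nodes with one extra node attached to the third node from one end (E_8). One simple-root ordering that puts it in standard form is (alpha_8, alpha_2, alpha_4, alpha_5, alpha_6, alpha_7, alpha_3, alpha_1). So the algebra is type E_8.

E_8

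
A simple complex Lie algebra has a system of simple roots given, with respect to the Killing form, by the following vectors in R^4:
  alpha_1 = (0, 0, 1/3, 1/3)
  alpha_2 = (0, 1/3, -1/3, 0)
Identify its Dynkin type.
A_2

Compute the Cartan integers a_ij = 2(alpha_i, alpha_j)/(alpha_j, alpha_j); the resulting 2x2 Cartan matrix is
[[2, -1], [-1, 2]].
All simple roots have the same length, so the diagram is simply laced. The associated Dynkin diagram is a chain of 2 nodes with single edges (A_2), so the type is A_2 (the algebra sl(3)).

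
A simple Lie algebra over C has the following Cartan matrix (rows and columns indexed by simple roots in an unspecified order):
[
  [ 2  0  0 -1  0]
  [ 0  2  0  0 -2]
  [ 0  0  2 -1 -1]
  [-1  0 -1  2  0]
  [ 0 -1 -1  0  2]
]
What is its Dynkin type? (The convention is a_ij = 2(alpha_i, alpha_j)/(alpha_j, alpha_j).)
The matrix has rank 5 with 2's on the diagonal. Reading the off-diagonal entries as Dynkin edges (a single edge where a_ij = a_ji = -1; a double or triple edge where a_ij * a_ji = 2 or 3), the diagram is a chain of 5 nodes with a double edge at one end; the terminal node there is the unique long simple root (C_5). One simple-root ordering that puts it in standard form is (alpha_1, alpha_4, alpha_3, alpha_5, alpha_2). So the algebra is type C_5, i.e. sp(10).

type C_5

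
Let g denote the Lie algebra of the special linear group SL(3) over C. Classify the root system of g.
A_2

This is sl(3), which has dimension 3^2 - 1 = 8 and rank 3 - 1 = 2 (a Cartan subalgebra is the diagonal traceless matrices). In the classification of classical Lie algebras, the special linear algebra sl(n+1) has type A_n; here n = 2, so the Dynkin diagram is a chain of 2 nodes with single edges (A_2). Hence the type is A_2.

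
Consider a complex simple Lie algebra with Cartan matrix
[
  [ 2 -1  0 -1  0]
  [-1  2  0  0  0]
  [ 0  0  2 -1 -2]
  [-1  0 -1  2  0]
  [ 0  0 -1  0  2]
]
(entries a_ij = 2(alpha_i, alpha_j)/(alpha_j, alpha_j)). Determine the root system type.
The matrix has rank 5 with 2's on the diagonal. Reading the off-diagonal entries as Dynkin edges (a single edge where a_ij = a_ji = -1; a double or triple edge where a_ij * a_ji = 2 or 3), the diagram is a chain of 5 nodes with a double edge at one end; the terminal node there is the unique short simple root (B_5). One simple-root ordering that puts it in standard form is (alpha_2, alpha_1, alpha_4, alpha_3, alpha_5). So the algebra is type B_5, i.e. so(11).

B5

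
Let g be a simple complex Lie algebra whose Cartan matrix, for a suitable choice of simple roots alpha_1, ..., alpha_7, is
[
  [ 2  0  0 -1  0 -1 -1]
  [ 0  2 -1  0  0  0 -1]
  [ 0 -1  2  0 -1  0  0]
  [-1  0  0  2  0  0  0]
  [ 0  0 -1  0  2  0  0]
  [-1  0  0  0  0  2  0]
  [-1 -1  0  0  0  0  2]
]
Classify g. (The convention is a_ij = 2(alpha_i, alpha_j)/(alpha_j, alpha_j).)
The matrix has rank 7 with 2's on the diagonal. Reading the off-diagonal entries as Dynkin edges (a single edge where a_ij = a_ji = -1; a double or triple edge where a_ij * a_ji = 2 or 3), the diagram is a chain of 5 nodes with a fork of two nodes at one end (D_7). One simple-root ordering that puts it in standard form is (alpha_5, alpha_3, alpha_2, alpha_7, alpha_1, alpha_6, alpha_4). So the algebra is type D_7, i.e. so(14).

type D_7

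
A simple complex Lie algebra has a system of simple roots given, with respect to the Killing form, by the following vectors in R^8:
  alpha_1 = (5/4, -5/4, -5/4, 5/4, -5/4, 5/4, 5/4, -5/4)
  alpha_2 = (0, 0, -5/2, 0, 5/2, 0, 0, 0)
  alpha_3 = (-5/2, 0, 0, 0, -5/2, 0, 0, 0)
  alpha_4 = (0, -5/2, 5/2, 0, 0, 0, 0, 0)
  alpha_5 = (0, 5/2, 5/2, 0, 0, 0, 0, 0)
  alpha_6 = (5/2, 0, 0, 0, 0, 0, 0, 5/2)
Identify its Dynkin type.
E6

Compute the Cartan integers a_ij = 2(alpha_i, alpha_j)/(alpha_j, alpha_j); the resulting 6x6 Cartan matrix is
[[2, 0, 0, 0, -1, 0], [0, 2, -1, -1, -1, 0], [0, -1, 2, 0, 0, -1], [0, -1, 0, 2, 0, 0], [-1, -1, 0, 0, 2, 0], [0, 0, -1, 0, 0, 2]].
All simple roots have the same length, so the diagram is simply laced. The associated Dynkin diagram is a chain of 5 nodes with one extra node attached to the third node from one end (E_6), so the type is E_6.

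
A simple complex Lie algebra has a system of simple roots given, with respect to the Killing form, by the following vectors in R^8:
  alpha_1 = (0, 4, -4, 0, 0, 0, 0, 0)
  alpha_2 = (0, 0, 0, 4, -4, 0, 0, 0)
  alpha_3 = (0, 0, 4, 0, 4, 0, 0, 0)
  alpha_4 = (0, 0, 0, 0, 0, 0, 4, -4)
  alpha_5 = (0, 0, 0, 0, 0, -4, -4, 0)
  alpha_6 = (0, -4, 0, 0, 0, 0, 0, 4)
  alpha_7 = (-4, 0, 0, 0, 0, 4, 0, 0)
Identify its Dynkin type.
A_7

Compute the Cartan integers a_ij = 2(alpha_i, alpha_j)/(alpha_j, alpha_j); the resulting 7x7 Cartan matrix is
[[2, 0, -1, 0, 0, -1, 0], [0, 2, -1, 0, 0, 0, 0], [-1, -1, 2, 0, 0, 0, 0], [0, 0, 0, 2, -1, -1, 0], [0, 0, 0, -1, 2, 0, -1], [-1, 0, 0, -1, 0, 2, 0], [0, 0, 0, 0, -1, 0, 2]].
All simple roots have the same length, so the diagram is simply laced. The associated Dynkin diagram is a chain of 7 nodes with single edges (A_7), so the type is A_7 (the algebra sl(8)).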